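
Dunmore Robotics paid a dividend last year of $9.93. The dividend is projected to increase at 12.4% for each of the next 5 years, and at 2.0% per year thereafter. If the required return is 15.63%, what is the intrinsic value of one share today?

Two-stage DDM. Project D₁…D_5 at 0.124, terminal growth 0.02, discount at r = 0.1563.
D_1 = 11.1613
D_2 = 12.5453
D_3 = 14.1009
D_4 = 15.8495
D_5 = 17.8148
Terminal value at t=5: TV = D_6/(r−g) = 18.1711/(0.1563−0.02) = 133.3169
P₀ = 11.1613/(1+0.1563)^1 + 12.5453/(1+0.1563)^2 + 14.1009/(1+0.1563)^3 + 15.8495/(1+0.1563)^4 + 17.8148/(1+0.1563)^5 + 133.3169/(1+0.1563)^5 = 110.1370

$110.14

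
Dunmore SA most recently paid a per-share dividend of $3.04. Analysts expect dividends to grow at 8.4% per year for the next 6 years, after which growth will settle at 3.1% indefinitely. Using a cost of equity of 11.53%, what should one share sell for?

Two-stage DDM. Project D₁…D_6 at 0.084, terminal growth 0.031, discount at r = 0.1153.
D_1 = 3.2954
D_2 = 3.5722
D_3 = 3.8722
D_4 = 4.1975
D_5 = 4.5501
D_6 = 4.9323
Terminal value at t=6: TV = D_7/(r−g) = 5.0852/(0.1153−0.031) = 60.3226
P₀ = 3.2954/(1+0.1153)^1 + 3.5722/(1+0.1153)^2 + 3.8722/(1+0.1153)^3 + 4.1975/(1+0.1153)^4 + 4.5501/(1+0.1153)^5 + 4.9323/(1+0.1153)^6 + 60.3226/(1+0.1153)^6 = 47.8721

$47.87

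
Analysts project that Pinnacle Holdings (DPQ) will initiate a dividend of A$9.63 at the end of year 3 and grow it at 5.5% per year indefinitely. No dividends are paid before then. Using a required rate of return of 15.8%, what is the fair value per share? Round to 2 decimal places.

A$69.72

Deferred-dividend DDM. At t=2 the remaining stream is a growing perpetuity with first payment D_3 = 9.63.
V_2 = D_3/(r−g) = 9.63/(0.158−0.055) = 93.4951
P₀ = V_2/(1+r)^2 = 93.4951/(1+0.158)^2 = 69.7223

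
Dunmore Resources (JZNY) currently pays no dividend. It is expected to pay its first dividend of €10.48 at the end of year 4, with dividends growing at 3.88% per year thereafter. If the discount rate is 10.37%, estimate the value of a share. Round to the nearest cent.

Deferred-dividend DDM. At t=3 the remaining stream is a growing perpetuity with first payment D_4 = 10.48.
V_3 = D_4/(r−g) = 10.48/(0.1037−0.0388) = 161.4792
P₀ = V_3/(1+r)^3 = 161.4792/(1+0.1037)^3 = 120.1057

€120.11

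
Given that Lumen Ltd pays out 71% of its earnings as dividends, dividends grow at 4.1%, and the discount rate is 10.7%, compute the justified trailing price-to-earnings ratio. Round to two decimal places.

Justified trailing P/E = b(1+g)/(r−g) = 0.71×(1+0.041)/(0.107−0.041) = 11.1986

11.20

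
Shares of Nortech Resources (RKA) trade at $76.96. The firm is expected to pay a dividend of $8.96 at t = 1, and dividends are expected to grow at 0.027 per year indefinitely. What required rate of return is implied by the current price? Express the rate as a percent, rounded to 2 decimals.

Rearranging the constant-growth DDM: r = D₁/P₀ + g.
r = 8.9600 / 76.96 + 0.027 = 0.11642 + 0.027 = 0.14342

14.34%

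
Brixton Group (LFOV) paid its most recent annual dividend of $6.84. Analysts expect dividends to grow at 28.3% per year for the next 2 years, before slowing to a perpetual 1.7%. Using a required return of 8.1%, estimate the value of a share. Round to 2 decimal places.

Two-stage DDM. Project D₁…D_2 at 0.283, terminal growth 0.017, discount at r = 0.081.
D_1 = 8.7757
D_2 = 11.2592
Terminal value at t=2: TV = D_3/(r−g) = 11.4507/(0.081−0.017) = 178.9165
P₀ = 8.7757/(1+0.081)^1 + 11.2592/(1+0.081)^2 + 178.9165/(1+0.081)^2 = 170.8617

$170.86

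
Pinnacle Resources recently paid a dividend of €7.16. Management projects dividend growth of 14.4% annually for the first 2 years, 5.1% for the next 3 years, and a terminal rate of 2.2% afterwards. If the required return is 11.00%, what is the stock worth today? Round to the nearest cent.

€110.44

Three-stage DDM. Project D₁…D_5; terminal Gordon value at t=5 with g = 0.022; discount at r = 0.11.
D_1 = 8.1910
D_2 = 9.3705
D_3 = 9.8484
D_4 = 10.3507
D_5 = 10.8786
TV_5 = 11.1179/(0.11−0.022) = 126.3402
P₀ = Σ Dₜ/(1+r)ᵗ + TV_5/(1+r)^5 = 110.4368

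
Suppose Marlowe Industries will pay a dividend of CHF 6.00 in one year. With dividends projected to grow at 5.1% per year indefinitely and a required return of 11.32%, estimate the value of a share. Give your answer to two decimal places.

Gordon growth model: P₀ = D₁/(r − g), with D₁ = 6.00 given directly.
P₀ = 6.0000 / (0.1132 − 0.051) = 6.0000 / 0.0622 = 96.4630

CHF 96.46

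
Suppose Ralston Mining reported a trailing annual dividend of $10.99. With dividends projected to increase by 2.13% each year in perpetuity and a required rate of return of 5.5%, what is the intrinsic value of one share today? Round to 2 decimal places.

$333.06

Gordon growth model: P₀ = D₁/(r − g). D₁ = 10.99 × (1 + 0.0213) = 11.2241.
P₀ = 11.2241 / (0.055 − 0.0213) = 11.2241 / 0.0337 = 333.0590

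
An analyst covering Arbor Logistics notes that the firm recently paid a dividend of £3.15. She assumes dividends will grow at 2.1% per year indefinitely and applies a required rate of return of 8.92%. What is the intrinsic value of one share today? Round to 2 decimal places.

Gordon growth model: P₀ = D₁/(r − g). D₁ = 3.15 × (1 + 0.021) = 3.2161.
P₀ = 3.2161 / (0.0892 − 0.021) = 3.2161 / 0.0682 = 47.1576

£47.16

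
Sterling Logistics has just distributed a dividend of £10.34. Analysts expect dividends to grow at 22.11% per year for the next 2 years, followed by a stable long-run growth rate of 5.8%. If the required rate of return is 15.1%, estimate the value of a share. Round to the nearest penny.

£155.00

Two-stage DDM. Project D₁…D_2 at 0.2211, terminal growth 0.058, discount at r = 0.151.
D_1 = 12.6262
D_2 = 15.4178
Terminal value at t=2: TV = D_3/(r−g) = 16.3121/(0.151−0.058) = 175.3984
P₀ = 12.6262/(1+0.151)^1 + 15.4178/(1+0.151)^2 + 175.3984/(1+0.151)^2 = 155.0036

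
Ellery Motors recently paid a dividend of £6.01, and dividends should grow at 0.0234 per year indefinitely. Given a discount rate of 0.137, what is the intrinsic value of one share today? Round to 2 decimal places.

Gordon growth model: P₀ = D₁/(r − g). D₁ = 6.01 × (1 + 0.0234) = 6.1506.
P₀ = 6.1506 / (0.137 − 0.0234) = 6.1506 / 0.1136 = 54.1429

£54.14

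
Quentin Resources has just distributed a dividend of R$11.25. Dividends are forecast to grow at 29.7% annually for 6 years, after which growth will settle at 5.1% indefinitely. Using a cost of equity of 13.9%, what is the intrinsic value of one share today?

R$401.93

Two-stage DDM. Project D₁…D_6 at 0.297, terminal growth 0.051, discount at r = 0.139.
D_1 = 14.5912
D_2 = 18.9249
D_3 = 24.5455
D_4 = 31.8356
D_5 = 41.2907
D_6 = 53.5541
Terminal value at t=6: TV = D_7/(r−g) = 56.2853/(0.139−0.051) = 639.6058
P₀ = 14.5912/(1+0.139)^1 + 18.9249/(1+0.139)^2 + 24.5455/(1+0.139)^3 + 31.8356/(1+0.139)^4 + 41.2907/(1+0.139)^5 + 53.5541/(1+0.139)^6 + 639.6058/(1+0.139)^6 = 401.9258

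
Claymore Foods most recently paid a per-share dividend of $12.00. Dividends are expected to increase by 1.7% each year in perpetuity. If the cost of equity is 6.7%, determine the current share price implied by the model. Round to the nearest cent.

$244.08

Gordon growth model: P₀ = D₁/(r − g). D₁ = 12.00 × (1 + 0.017) = 12.2040.
P₀ = 12.2040 / (0.067 − 0.017) = 12.2040 / 0.05 = 244.0800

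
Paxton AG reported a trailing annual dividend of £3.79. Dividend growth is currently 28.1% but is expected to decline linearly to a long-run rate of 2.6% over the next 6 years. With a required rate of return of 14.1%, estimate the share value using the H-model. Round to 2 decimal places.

H-model: P₀ = D₀[(1+g_L) + H(g_S−g_L)]/(r−g_L), with H = 6/2 = 3.
P₀ = 3.79 × [(1+0.026) + 3×(0.281−0.026)] / (0.141−0.026)
   = 3.79 × 1.7910 / 0.115 = 59.0251

£59.03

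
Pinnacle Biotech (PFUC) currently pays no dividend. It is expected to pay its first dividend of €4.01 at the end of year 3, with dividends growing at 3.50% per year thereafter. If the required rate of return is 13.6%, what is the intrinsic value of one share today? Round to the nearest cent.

Deferred-dividend DDM. At t=2 the remaining stream is a growing perpetuity with first payment D_3 = 4.01.
V_2 = D_3/(r−g) = 4.01/(0.136−0.035) = 39.7030
P₀ = V_2/(1+r)^2 = 39.7030/(1+0.136)^2 = 30.7657

€30.77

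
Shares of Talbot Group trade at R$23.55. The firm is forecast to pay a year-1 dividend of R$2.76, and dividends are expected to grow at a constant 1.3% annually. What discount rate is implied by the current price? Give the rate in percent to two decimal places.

Rearranging the constant-growth DDM: r = D₁/P₀ + g.
r = 2.7600 / 23.55 + 0.013 = 0.11720 + 0.013 = 0.13020

13.02%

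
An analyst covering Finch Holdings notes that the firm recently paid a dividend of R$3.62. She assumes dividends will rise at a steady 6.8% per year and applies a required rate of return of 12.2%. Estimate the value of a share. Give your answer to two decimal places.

R$71.60

Gordon growth model: P₀ = D₁/(r − g). D₁ = 3.62 × (1 + 0.068) = 3.8662.
P₀ = 3.8662 / (0.122 − 0.068) = 3.8662 / 0.054 = 71.5956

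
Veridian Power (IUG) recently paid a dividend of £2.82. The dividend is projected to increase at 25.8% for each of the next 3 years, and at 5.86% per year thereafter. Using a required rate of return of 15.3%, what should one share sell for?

Two-stage DDM. Project D₁…D_3 at 0.258, terminal growth 0.0586, discount at r = 0.153.
D_1 = 3.5476
D_2 = 4.4628
D_3 = 5.6142
Terminal value at t=3: TV = D_4/(r−g) = 5.9432/(0.153−0.0586) = 62.9580
P₀ = 3.5476/(1+0.153)^1 + 4.4628/(1+0.153)^2 + 5.6142/(1+0.153)^3 + 62.9580/(1+0.153)^3 = 51.1701

£51.17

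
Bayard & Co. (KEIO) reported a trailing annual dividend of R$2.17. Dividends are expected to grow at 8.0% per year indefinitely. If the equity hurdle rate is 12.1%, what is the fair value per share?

Gordon growth model: P₀ = D₁/(r − g). D₁ = 2.17 × (1 + 0.08) = 2.3436.
P₀ = 2.3436 / (0.121 − 0.08) = 2.3436 / 0.041 = 57.1610

R$57.16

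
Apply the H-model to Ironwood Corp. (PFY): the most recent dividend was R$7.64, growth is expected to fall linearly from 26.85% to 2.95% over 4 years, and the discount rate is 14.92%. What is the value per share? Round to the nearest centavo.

H-model: P₀ = D₀[(1+g_L) + H(g_S−g_L)]/(r−g_L), with H = 4/2 = 2.
P₀ = 7.64 × [(1+0.0295) + 2×(0.2685−0.0295)] / (0.1492−0.0295)
   = 7.64 × 1.5075 / 0.1197 = 96.2180

R$96.22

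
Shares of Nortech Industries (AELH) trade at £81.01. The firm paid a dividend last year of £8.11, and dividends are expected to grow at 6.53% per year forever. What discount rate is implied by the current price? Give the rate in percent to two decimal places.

17.19%

Rearranging the constant-growth DDM: r = D₁/P₀ + g.
D₁ = 8.11 × (1 + 0.0653) = 8.6396.
r = 8.6396 / 81.01 + 0.0653 = 0.10665 + 0.0653 = 0.17195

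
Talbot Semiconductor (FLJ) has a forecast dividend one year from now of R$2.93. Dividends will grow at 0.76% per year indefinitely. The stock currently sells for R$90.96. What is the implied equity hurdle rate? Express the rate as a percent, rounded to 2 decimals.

Rearranging the constant-growth DDM: r = D₁/P₀ + g.
r = 2.9300 / 90.96 + 0.0076 = 0.03221 + 0.0076 = 0.03981

3.98%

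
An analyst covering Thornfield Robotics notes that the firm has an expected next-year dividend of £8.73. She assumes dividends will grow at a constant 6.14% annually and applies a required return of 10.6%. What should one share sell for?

£195.74

Gordon growth model: P₀ = D₁/(r − g), with D₁ = 8.73 given directly.
P₀ = 8.7300 / (0.106 − 0.0614) = 8.7300 / 0.0446 = 195.7399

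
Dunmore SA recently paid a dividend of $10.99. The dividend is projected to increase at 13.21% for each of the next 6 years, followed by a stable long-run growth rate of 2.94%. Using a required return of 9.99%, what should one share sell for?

$263.84

Two-stage DDM. Project D₁…D_6 at 0.1321, terminal growth 0.0294, discount at r = 0.0999.
D_1 = 12.4418
D_2 = 14.0853
D_3 = 15.9460
D_4 = 18.0525
D_5 = 20.4372
D_6 = 23.1370
Terminal value at t=6: TV = D_7/(r−g) = 23.8172/(0.0999−0.0294) = 337.8325
P₀ = 12.4418/(1+0.0999)^1 + 14.0853/(1+0.0999)^2 + 15.9460/(1+0.0999)^3 + 18.0525/(1+0.0999)^4 + 20.4372/(1+0.0999)^5 + 23.1370/(1+0.0999)^6 + 337.8325/(1+0.0999)^6 = 263.8377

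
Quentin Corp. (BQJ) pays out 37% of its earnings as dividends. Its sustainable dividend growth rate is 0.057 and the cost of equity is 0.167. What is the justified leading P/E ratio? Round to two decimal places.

3.36

Justified leading P/E = b/(r−g) = 0.37/(0.167−0.057) = 3.3636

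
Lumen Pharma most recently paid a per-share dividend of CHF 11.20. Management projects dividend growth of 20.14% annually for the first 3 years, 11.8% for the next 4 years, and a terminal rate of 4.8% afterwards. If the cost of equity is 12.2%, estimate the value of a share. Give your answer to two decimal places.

CHF 285.06

Three-stage DDM. Project D₁…D_7; terminal Gordon value at t=7 with g = 0.048; discount at r = 0.122.
D_1 = 13.4557
D_2 = 16.1657
D_3 = 19.4214
D_4 = 21.7131
D_5 = 24.2753
D_6 = 27.1398
D_7 = 30.3423
TV_7 = 31.7987/(0.122−0.048) = 429.7122
P₀ = Σ Dₜ/(1+r)ᵗ + TV_7/(1+r)^7 = 285.0628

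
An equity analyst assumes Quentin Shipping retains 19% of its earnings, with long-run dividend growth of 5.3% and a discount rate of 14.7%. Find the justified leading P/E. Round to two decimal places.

8.62

Payout ratio b = 1 − 0.19 = 0.81.
Justified leading P/E = b/(r−g) = 0.81/(0.147−0.053) = 8.6170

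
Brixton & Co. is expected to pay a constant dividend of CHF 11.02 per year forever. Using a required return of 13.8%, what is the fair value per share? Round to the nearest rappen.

CHF 79.86

Zero-growth DDM (perpetuity): P₀ = D/r = 11.02 / 0.138 = 79.8551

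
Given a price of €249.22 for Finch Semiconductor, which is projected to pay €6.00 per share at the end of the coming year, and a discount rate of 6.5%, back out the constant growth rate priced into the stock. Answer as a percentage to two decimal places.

From P₀ = D₁/(r − g), the implied growth is g = r − D₁/P₀.
g = 0.065 − 6.00/249.22 = 0.065 − 0.02408 = 0.04092

4.09%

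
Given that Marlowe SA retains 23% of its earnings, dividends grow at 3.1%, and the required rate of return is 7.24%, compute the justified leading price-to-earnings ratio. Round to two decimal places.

18.60

Payout ratio b = 1 − 0.23 = 0.77.
Justified leading P/E = b/(r−g) = 0.77/(0.0724−0.031) = 18.5990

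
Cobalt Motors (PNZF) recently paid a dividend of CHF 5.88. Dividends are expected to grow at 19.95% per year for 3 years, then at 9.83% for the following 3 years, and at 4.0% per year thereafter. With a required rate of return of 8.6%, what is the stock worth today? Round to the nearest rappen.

CHF 231.19

Three-stage DDM. Project D₁…D_6; terminal Gordon value at t=6 with g = 0.04; discount at r = 0.086.
D_1 = 7.0531
D_2 = 8.4601
D_3 = 10.1479
D_4 = 11.1455
D_5 = 12.2411
D_6 = 13.4444
TV_6 = 13.9822/(0.086−0.04) = 303.9601
P₀ = Σ Dₜ/(1+r)ᵗ + TV_6/(1+r)^6 = 231.1861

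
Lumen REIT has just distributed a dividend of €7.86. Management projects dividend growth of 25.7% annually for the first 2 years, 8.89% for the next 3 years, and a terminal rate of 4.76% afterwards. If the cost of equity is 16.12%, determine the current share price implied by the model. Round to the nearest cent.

Three-stage DDM. Project D₁…D_5; terminal Gordon value at t=5 with g = 0.0476; discount at r = 0.1612.
D_1 = 9.8800
D_2 = 12.4192
D_3 = 13.5233
D_4 = 14.7255
D_5 = 16.0346
TV_5 = 16.7978/(0.1612−0.0476) = 147.8680
P₀ = Σ Dₜ/(1+r)ᵗ + TV_5/(1+r)^5 = 112.0888

€112.09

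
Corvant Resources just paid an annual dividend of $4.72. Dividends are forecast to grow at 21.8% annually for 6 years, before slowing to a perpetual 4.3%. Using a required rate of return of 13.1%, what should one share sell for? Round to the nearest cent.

Two-stage DDM. Project D₁…D_6 at 0.218, terminal growth 0.043, discount at r = 0.131.
D_1 = 5.7490
D_2 = 7.0022
D_3 = 8.5287
D_4 = 10.3880
D_5 = 12.6526
D_6 = 15.4108
Terminal value at t=6: TV = D_7/(r−g) = 16.0735/(0.131−0.043) = 182.6532
P₀ = 5.7490/(1+0.131)^1 + 7.0022/(1+0.131)^2 + 8.5287/(1+0.131)^3 + 10.3880/(1+0.131)^4 + 12.6526/(1+0.131)^5 + 15.4108/(1+0.131)^6 + 182.6532/(1+0.131)^6 = 124.2682

$124.27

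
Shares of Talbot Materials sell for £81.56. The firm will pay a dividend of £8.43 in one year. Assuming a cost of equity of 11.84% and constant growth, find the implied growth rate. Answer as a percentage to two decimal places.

1.50%

From P₀ = D₁/(r − g), the implied growth is g = r − D₁/P₀.
g = 0.1184 − 8.43/81.56 = 0.1184 − 0.10336 = 0.01504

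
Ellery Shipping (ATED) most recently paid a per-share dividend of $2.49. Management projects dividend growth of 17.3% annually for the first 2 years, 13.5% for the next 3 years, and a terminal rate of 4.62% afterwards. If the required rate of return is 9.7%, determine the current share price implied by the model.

$79.59

Three-stage DDM. Project D₁…D_5; terminal Gordon value at t=5 with g = 0.0462; discount at r = 0.097.
D_1 = 2.9208
D_2 = 3.4261
D_3 = 3.8886
D_4 = 4.4135
D_5 = 5.0094
TV_5 = 5.2408/(0.097−0.0462) = 103.1654
P₀ = Σ Dₜ/(1+r)ᵗ + TV_5/(1+r)^5 = 79.5941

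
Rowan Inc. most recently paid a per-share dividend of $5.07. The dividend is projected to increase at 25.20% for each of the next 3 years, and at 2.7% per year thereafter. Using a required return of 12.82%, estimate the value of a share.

$89.11

Two-stage DDM. Project D₁…D_3 at 0.252, terminal growth 0.027, discount at r = 0.1282.
D_1 = 6.3476
D_2 = 7.9472
D_3 = 9.9500
Terminal value at t=3: TV = D_4/(r−g) = 10.2186/(0.1282−0.027) = 100.9743
P₀ = 6.3476/(1+0.1282)^1 + 7.9472/(1+0.1282)^2 + 9.9500/(1+0.1282)^3 + 100.9743/(1+0.1282)^3 = 89.1147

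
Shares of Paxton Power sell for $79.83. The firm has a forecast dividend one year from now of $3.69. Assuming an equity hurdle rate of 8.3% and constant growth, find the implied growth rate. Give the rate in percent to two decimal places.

3.68%

From P₀ = D₁/(r − g), the implied growth is g = r − D₁/P₀.
g = 0.083 − 3.69/79.83 = 0.083 − 0.04622 = 0.03678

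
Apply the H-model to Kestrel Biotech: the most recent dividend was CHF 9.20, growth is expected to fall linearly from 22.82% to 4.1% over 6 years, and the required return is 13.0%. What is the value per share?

CHF 165.66

H-model: P₀ = D₀[(1+g_L) + H(g_S−g_L)]/(r−g_L), with H = 6/2 = 3.
P₀ = 9.20 × [(1+0.041) + 3×(0.2282−0.041)] / (0.13−0.041)
   = 9.20 × 1.6026 / 0.089 = 165.6620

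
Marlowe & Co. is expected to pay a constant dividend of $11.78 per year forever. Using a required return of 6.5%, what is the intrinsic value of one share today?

Zero-growth DDM (perpetuity): P₀ = D/r = 11.78 / 0.065 = 181.2308

$181.23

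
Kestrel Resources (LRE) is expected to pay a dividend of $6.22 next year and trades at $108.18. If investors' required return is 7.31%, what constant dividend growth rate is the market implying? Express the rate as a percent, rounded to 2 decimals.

From P₀ = D₁/(r − g), the implied growth is g = r − D₁/P₀.
g = 0.0731 − 6.22/108.18 = 0.0731 − 0.05750 = 0.01560

1.56%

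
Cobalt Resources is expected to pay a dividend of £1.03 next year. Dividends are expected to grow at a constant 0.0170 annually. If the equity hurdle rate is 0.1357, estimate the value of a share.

£8.68

Gordon growth model: P₀ = D₁/(r − g), with D₁ = 1.03 given directly.
P₀ = 1.0300 / (0.1357 − 0.017) = 1.0300 / 0.1187 = 8.6773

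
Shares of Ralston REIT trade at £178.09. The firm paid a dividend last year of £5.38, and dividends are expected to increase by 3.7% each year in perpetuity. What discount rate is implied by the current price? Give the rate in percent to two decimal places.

Rearranging the constant-growth DDM: r = D₁/P₀ + g.
D₁ = 5.38 × (1 + 0.037) = 5.5791.
r = 5.5791 / 178.09 + 0.037 = 0.03133 + 0.037 = 0.06833

6.83%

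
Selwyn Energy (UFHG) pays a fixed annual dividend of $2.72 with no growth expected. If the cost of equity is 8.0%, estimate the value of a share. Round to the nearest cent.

$34.00

Zero-growth DDM (perpetuity): P₀ = D/r = 2.72 / 0.08 = 34.0000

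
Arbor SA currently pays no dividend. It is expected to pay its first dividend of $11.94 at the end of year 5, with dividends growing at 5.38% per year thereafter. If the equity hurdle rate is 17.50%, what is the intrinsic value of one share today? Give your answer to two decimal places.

Deferred-dividend DDM. At t=4 the remaining stream is a growing perpetuity with first payment D_5 = 11.94.
V_4 = D_5/(r−g) = 11.94/(0.175−0.0538) = 98.5149
P₀ = V_4/(1+r)^4 = 98.5149/(1+0.175)^4 = 51.6833

$51.68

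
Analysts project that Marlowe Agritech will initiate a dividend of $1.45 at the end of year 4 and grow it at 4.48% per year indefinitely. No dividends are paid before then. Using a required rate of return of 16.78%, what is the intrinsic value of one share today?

$7.40

Deferred-dividend DDM. At t=3 the remaining stream is a growing perpetuity with first payment D_4 = 1.45.
V_3 = D_4/(r−g) = 1.45/(0.1678−0.0448) = 11.7886
P₀ = V_3/(1+r)^3 = 11.7886/(1+0.1678)^3 = 7.4021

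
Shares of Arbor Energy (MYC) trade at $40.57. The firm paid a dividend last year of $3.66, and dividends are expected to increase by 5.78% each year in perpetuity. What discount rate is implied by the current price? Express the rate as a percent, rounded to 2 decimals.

15.32%

Rearranging the constant-growth DDM: r = D₁/P₀ + g.
D₁ = 3.66 × (1 + 0.0578) = 3.8715.
r = 3.8715 / 40.57 + 0.0578 = 0.09543 + 0.0578 = 0.15323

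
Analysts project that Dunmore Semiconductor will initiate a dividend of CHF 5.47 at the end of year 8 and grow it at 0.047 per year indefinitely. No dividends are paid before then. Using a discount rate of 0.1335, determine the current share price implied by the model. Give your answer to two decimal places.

CHF 26.30

Deferred-dividend DDM. At t=7 the remaining stream is a growing perpetuity with first payment D_8 = 5.47.
V_7 = D_8/(r−g) = 5.47/(0.1335−0.047) = 63.2370
P₀ = V_7/(1+r)^7 = 63.2370/(1+0.1335)^7 = 26.3039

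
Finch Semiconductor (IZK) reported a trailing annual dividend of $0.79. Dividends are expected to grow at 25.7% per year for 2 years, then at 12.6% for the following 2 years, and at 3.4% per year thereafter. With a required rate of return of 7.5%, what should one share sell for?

Three-stage DDM. Project D₁…D_4; terminal Gordon value at t=4 with g = 0.034; discount at r = 0.075.
D_1 = 0.9930
D_2 = 1.2482
D_3 = 1.4055
D_4 = 1.5826
TV_4 = 1.6364/(0.075−0.034) = 39.9127
P₀ = Σ Dₜ/(1+r)ᵗ + TV_4/(1+r)^4 = 34.2070

$34.21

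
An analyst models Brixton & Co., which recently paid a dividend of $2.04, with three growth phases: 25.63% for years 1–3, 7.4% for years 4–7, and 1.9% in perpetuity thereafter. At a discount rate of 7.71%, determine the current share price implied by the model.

$77.37

Three-stage DDM. Project D₁…D_7; terminal Gordon value at t=7 with g = 0.019; discount at r = 0.0771.
D_1 = 2.5629
D_2 = 3.2197
D_3 = 4.0449
D_4 = 4.3442
D_5 = 4.6657
D_6 = 5.0110
D_7 = 5.3818
TV_7 = 5.4841/(0.0771−0.019) = 94.3899
P₀ = Σ Dₜ/(1+r)ᵗ + TV_7/(1+r)^7 = 77.3688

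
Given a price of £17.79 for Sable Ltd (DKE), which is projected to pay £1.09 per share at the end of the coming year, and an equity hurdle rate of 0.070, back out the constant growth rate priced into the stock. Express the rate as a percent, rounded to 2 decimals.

0.87%

From P₀ = D₁/(r − g), the implied growth is g = r − D₁/P₀.
g = 0.07 − 1.09/17.79 = 0.07 − 0.06127 = 0.00873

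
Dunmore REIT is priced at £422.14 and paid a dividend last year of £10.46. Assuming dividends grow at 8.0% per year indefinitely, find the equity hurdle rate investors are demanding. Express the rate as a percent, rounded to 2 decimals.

Rearranging the constant-growth DDM: r = D₁/P₀ + g.
D₁ = 10.46 × (1 + 0.08) = 11.2968.
r = 11.2968 / 422.14 + 0.08 = 0.02676 + 0.08 = 0.10676

10.68%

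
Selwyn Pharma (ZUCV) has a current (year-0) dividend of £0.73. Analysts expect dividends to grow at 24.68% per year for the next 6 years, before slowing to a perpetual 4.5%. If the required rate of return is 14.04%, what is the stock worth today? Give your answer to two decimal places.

£19.71

Two-stage DDM. Project D₁…D_6 at 0.2468, terminal growth 0.045, discount at r = 0.1404.
D_1 = 0.9102
D_2 = 1.1348
D_3 = 1.4149
D_4 = 1.7640
D_5 = 2.1994
D_6 = 2.7422
Terminal value at t=6: TV = D_7/(r−g) = 2.8656/(0.1404−0.045) = 30.0380
P₀ = 0.9102/(1+0.1404)^1 + 1.1348/(1+0.1404)^2 + 1.4149/(1+0.1404)^3 + 1.7640/(1+0.1404)^4 + 2.1994/(1+0.1404)^5 + 2.7422/(1+0.1404)^6 + 30.0380/(1+0.1404)^6 = 19.7108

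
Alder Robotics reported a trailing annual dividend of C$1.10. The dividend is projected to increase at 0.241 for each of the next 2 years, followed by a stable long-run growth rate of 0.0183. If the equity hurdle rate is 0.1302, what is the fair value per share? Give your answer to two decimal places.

Two-stage DDM. Project D₁…D_2 at 0.241, terminal growth 0.0183, discount at r = 0.1302.
D_1 = 1.3651
D_2 = 1.6941
Terminal value at t=2: TV = D_3/(r−g) = 1.7251/(0.1302−0.0183) = 15.4164
P₀ = 1.3651/(1+0.1302)^1 + 1.6941/(1+0.1302)^2 + 15.4164/(1+0.1302)^2 = 14.6031

C$14.60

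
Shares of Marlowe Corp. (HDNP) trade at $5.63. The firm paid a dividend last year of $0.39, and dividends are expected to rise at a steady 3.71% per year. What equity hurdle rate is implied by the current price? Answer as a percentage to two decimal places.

Rearranging the constant-growth DDM: r = D₁/P₀ + g.
D₁ = 0.39 × (1 + 0.0371) = 0.4045.
r = 0.4045 / 5.63 + 0.0371 = 0.07184 + 0.0371 = 0.10894

10.89%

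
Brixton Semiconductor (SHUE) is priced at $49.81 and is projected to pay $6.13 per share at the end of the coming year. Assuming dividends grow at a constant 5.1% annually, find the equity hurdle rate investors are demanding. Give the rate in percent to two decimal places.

17.41%

Rearranging the constant-growth DDM: r = D₁/P₀ + g.
r = 6.1300 / 49.81 + 0.051 = 0.12307 + 0.051 = 0.17407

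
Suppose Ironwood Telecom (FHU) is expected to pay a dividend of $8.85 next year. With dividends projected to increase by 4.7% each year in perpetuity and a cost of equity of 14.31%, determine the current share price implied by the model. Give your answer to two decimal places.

Gordon growth model: P₀ = D₁/(r − g), with D₁ = 8.85 given directly.
P₀ = 8.8500 / (0.1431 − 0.047) = 8.8500 / 0.0961 = 92.0916

$92.09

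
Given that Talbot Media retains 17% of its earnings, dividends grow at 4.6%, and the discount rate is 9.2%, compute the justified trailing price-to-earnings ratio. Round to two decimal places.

Payout ratio b = 1 − 0.17 = 0.83.
Justified trailing P/E = b(1+g)/(r−g) = 0.83×(1+0.046)/(0.092−0.046) = 18.8735

18.87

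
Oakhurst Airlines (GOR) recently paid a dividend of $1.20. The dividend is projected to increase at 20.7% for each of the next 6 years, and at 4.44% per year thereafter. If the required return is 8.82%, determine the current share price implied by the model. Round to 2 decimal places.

Two-stage DDM. Project D₁…D_6 at 0.207, terminal growth 0.0444, discount at r = 0.0882.
D_1 = 1.4484
D_2 = 1.7482
D_3 = 2.1101
D_4 = 2.5469
D_5 = 3.0741
D_6 = 3.7104
Terminal value at t=6: TV = D_7/(r−g) = 3.8752/(0.0882−0.0444) = 88.4744
P₀ = 1.4484/(1+0.0882)^1 + 1.7482/(1+0.0882)^2 + 2.1101/(1+0.0882)^3 + 2.5469/(1+0.0882)^4 + 3.0741/(1+0.0882)^5 + 3.7104/(1+0.0882)^6 + 88.4744/(1+0.0882)^6 = 63.7902

$63.79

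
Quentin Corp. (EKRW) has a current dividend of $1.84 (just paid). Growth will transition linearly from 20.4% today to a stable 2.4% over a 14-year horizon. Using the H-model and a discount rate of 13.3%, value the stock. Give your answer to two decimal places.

H-model: P₀ = D₀[(1+g_L) + H(g_S−g_L)]/(r−g_L), with H = 14/2 = 7.
P₀ = 1.84 × [(1+0.024) + 7×(0.204−0.024)] / (0.133−0.024)
   = 1.84 × 2.2840 / 0.109 = 38.5556

$38.56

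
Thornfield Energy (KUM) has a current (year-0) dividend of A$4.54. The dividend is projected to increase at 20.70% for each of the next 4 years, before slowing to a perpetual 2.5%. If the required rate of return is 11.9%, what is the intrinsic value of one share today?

Two-stage DDM. Project D₁…D_4 at 0.207, terminal growth 0.025, discount at r = 0.119.
D_1 = 5.4798
D_2 = 6.6141
D_3 = 7.9832
D_4 = 9.6357
Terminal value at t=4: TV = D_5/(r−g) = 9.8766/(0.119−0.025) = 105.0705
P₀ = 5.4798/(1+0.119)^1 + 6.6141/(1+0.119)^2 + 7.9832/(1+0.119)^3 + 9.6357/(1+0.119)^4 + 105.0705/(1+0.119)^4 = 89.0356

A$89.04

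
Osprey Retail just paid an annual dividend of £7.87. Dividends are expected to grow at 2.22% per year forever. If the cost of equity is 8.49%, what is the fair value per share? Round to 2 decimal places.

£128.30

Gordon growth model: P₀ = D₁/(r − g). D₁ = 7.87 × (1 + 0.0222) = 8.0447.
P₀ = 8.0447 / (0.0849 − 0.0222) = 8.0447 / 0.0627 = 128.3048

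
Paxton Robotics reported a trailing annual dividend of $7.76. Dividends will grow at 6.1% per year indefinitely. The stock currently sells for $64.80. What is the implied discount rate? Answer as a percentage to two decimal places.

18.81%

Rearranging the constant-growth DDM: r = D₁/P₀ + g.
D₁ = 7.76 × (1 + 0.061) = 8.2334.
r = 8.2334 / 64.80 + 0.061 = 0.12706 + 0.061 = 0.18806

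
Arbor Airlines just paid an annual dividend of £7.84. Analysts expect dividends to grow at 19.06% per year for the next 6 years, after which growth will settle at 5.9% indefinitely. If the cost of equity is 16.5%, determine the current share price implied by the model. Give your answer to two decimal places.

Two-stage DDM. Project D₁…D_6 at 0.1906, terminal growth 0.059, discount at r = 0.165.
D_1 = 9.3343
D_2 = 11.1134
D_3 = 13.2316
D_4 = 15.7536
D_5 = 18.7562
D_6 = 22.3312
Terminal value at t=6: TV = D_7/(r−g) = 23.6487/(0.165−0.059) = 223.1010
P₀ = 9.3343/(1+0.165)^1 + 11.1134/(1+0.165)^2 + 13.2316/(1+0.165)^3 + 15.7536/(1+0.165)^4 + 18.7562/(1+0.165)^5 + 22.3312/(1+0.165)^6 + 223.1010/(1+0.165)^6 = 140.0305

£140.03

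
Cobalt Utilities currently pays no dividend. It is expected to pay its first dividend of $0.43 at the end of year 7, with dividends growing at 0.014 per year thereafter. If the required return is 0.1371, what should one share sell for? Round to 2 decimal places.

Deferred-dividend DDM. At t=6 the remaining stream is a growing perpetuity with first payment D_7 = 0.43.
V_6 = D_7/(r−g) = 0.43/(0.1371−0.014) = 3.4931
P₀ = V_6/(1+r)^6 = 3.4931/(1+0.1371)^6 = 1.6159

$1.62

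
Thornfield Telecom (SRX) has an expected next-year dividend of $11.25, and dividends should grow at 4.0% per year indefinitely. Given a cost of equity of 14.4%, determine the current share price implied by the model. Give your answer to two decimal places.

Gordon growth model: P₀ = D₁/(r − g), with D₁ = 11.25 given directly.
P₀ = 11.2500 / (0.144 − 0.04) = 11.2500 / 0.104 = 108.1731

$108.17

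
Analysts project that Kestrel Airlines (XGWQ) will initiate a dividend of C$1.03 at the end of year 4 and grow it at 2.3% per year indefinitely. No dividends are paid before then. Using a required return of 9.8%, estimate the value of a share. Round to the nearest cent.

C$10.37

Deferred-dividend DDM. At t=3 the remaining stream is a growing perpetuity with first payment D_4 = 1.03.
V_3 = D_4/(r−g) = 1.03/(0.098−0.023) = 13.7333
P₀ = V_3/(1+r)^3 = 13.7333/(1+0.098)^3 = 10.3745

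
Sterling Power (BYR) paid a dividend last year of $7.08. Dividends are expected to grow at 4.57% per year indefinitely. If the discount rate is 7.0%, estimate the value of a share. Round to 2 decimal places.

$304.67

Gordon growth model: P₀ = D₁/(r − g). D₁ = 7.08 × (1 + 0.0457) = 7.4036.
P₀ = 7.4036 / (0.07 − 0.0457) = 7.4036 / 0.0243 = 304.6731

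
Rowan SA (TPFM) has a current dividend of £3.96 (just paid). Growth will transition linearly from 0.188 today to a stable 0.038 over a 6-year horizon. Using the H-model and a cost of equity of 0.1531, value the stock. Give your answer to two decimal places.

H-model: P₀ = D₀[(1+g_L) + H(g_S−g_L)]/(r−g_L), with H = 6/2 = 3.
P₀ = 3.96 × [(1+0.038) + 3×(0.188−0.038)] / (0.1531−0.038)
   = 3.96 × 1.4880 / 0.1151 = 51.1944

£51.19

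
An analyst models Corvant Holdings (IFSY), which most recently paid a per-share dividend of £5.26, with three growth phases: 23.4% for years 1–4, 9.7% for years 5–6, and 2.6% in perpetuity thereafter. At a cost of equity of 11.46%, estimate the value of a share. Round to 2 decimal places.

Three-stage DDM. Project D₁…D_6; terminal Gordon value at t=6 with g = 0.026; discount at r = 0.1146.
D_1 = 6.4908
D_2 = 8.0097
D_3 = 9.8840
D_4 = 12.1968
D_5 = 13.3799
D_6 = 14.6778
TV_6 = 15.0594/(0.1146−0.026) = 169.9704
P₀ = Σ Dₜ/(1+r)ᵗ + TV_6/(1+r)^6 = 131.3901

£131.39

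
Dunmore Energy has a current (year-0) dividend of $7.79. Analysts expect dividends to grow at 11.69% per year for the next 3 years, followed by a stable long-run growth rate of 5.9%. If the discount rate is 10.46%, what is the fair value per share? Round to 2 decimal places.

$210.92

Two-stage DDM. Project D₁…D_3 at 0.1169, terminal growth 0.059, discount at r = 0.1046.
D_1 = 8.7007
D_2 = 9.7178
D_3 = 10.8538
Terminal value at t=3: TV = D_4/(r−g) = 11.4941/(0.1046−0.059) = 252.0644
P₀ = 8.7007/(1+0.1046)^1 + 9.7178/(1+0.1046)^2 + 10.8538/(1+0.1046)^3 + 252.0644/(1+0.1046)^3 = 210.9179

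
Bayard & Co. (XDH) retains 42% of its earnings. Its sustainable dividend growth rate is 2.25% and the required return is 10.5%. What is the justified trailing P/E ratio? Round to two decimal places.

Payout ratio b = 1 − 0.42 = 0.58.
Justified trailing P/E = b(1+g)/(r−g) = 0.58×(1+0.0225)/(0.105−0.0225) = 7.1885

7.19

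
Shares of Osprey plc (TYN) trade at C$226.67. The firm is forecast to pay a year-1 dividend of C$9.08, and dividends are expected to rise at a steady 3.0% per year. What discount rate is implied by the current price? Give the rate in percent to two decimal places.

7.01%

Rearranging the constant-growth DDM: r = D₁/P₀ + g.
r = 9.0800 / 226.67 + 0.03 = 0.04006 + 0.03 = 0.07006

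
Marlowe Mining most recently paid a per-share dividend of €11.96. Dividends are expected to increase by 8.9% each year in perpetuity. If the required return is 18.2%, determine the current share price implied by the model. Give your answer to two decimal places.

Gordon growth model: P₀ = D₁/(r − g). D₁ = 11.96 × (1 + 0.089) = 13.0244.
P₀ = 13.0244 / (0.182 − 0.089) = 13.0244 / 0.093 = 140.0477

€140.05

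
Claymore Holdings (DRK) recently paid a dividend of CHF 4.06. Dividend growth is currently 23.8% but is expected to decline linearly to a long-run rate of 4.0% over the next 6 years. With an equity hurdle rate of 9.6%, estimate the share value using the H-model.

H-model: P₀ = D₀[(1+g_L) + H(g_S−g_L)]/(r−g_L), with H = 6/2 = 3.
P₀ = 4.06 × [(1+0.04) + 3×(0.238−0.04)] / (0.096−0.04)
   = 4.06 × 1.6340 / 0.056 = 118.4650

CHF 118.46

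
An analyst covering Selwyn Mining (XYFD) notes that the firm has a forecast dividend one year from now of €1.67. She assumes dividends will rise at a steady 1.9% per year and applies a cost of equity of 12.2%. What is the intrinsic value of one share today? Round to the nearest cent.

Gordon growth model: P₀ = D₁/(r − g), with D₁ = 1.67 given directly.
P₀ = 1.6700 / (0.122 − 0.019) = 1.6700 / 0.103 = 16.2136

€16.21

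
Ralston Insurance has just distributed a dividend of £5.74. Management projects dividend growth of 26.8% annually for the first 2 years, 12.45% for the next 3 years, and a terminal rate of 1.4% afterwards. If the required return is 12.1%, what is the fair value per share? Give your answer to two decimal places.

Three-stage DDM. Project D₁…D_5; terminal Gordon value at t=5 with g = 0.014; discount at r = 0.121.
D_1 = 7.2783
D_2 = 9.2289
D_3 = 10.3779
D_4 = 11.6700
D_5 = 13.1229
TV_5 = 13.3066/(0.121−0.014) = 124.3606
P₀ = Σ Dₜ/(1+r)ᵗ + TV_5/(1+r)^5 = 106.2584

£106.26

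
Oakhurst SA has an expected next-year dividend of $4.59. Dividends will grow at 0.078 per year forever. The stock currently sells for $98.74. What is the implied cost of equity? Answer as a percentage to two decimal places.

12.45%

Rearranging the constant-growth DDM: r = D₁/P₀ + g.
r = 4.5900 / 98.74 + 0.078 = 0.04649 + 0.078 = 0.12449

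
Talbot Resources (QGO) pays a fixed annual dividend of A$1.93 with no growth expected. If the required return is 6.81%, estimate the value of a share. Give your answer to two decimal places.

A$28.34

Zero-growth DDM (perpetuity): P₀ = D/r = 1.93 / 0.0681 = 28.3407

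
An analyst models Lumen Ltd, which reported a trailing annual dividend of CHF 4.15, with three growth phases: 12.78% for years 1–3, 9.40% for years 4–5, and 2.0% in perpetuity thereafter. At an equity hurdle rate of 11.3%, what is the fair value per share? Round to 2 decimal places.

CHF 66.95

Three-stage DDM. Project D₁…D_5; terminal Gordon value at t=5 with g = 0.02; discount at r = 0.113.
D_1 = 4.6804
D_2 = 5.2785
D_3 = 5.9531
D_4 = 6.5127
D_5 = 7.1249
TV_5 = 7.2674/(0.113−0.02) = 78.1441
P₀ = Σ Dₜ/(1+r)ᵗ + TV_5/(1+r)^5 = 66.9528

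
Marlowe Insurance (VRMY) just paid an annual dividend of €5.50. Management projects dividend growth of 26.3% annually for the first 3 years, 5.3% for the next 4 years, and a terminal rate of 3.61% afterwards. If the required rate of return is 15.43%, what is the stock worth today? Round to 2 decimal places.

€86.57

Three-stage DDM. Project D₁…D_7; terminal Gordon value at t=7 with g = 0.0361; discount at r = 0.1543.
D_1 = 6.9465
D_2 = 8.7734
D_3 = 11.0808
D_4 = 11.6681
D_5 = 12.2865
D_6 = 12.9377
D_7 = 13.6234
TV_7 = 14.1152/(0.1543−0.0361) = 119.4182
P₀ = Σ Dₜ/(1+r)ᵗ + TV_7/(1+r)^7 = 86.5704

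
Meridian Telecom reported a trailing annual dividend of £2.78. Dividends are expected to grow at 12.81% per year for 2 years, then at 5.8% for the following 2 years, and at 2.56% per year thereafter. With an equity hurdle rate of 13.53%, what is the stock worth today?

Three-stage DDM. Project D₁…D_4; terminal Gordon value at t=4 with g = 0.0256; discount at r = 0.1353.
D_1 = 3.1361
D_2 = 3.5379
D_3 = 3.7431
D_4 = 3.9601
TV_4 = 4.0615/(0.1353−0.0256) = 37.0239
P₀ = Σ Dₜ/(1+r)ᵗ + TV_4/(1+r)^4 = 32.7354

£32.74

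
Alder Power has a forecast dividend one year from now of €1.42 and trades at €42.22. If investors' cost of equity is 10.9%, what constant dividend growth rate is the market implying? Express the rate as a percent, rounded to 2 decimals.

7.54%

From P₀ = D₁/(r − g), the implied growth is g = r − D₁/P₀.
g = 0.109 − 1.42/42.22 = 0.109 − 0.03363 = 0.07537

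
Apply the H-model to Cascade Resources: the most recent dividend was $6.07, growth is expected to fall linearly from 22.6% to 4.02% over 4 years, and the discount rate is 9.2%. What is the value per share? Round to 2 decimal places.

$165.44

H-model: P₀ = D₀[(1+g_L) + H(g_S−g_L)]/(r−g_L), with H = 4/2 = 2.
P₀ = 6.07 × [(1+0.0402) + 2×(0.226−0.0402)] / (0.092−0.0402)
   = 6.07 × 1.4118 / 0.0518 = 165.4368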